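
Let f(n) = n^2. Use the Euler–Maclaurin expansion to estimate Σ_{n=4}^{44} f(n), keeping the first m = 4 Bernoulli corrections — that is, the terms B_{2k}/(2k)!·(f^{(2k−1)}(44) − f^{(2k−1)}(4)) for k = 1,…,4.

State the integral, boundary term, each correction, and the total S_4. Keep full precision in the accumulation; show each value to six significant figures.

Integral: ∫_4^44 x^2 dx = 28373.3.
Boundary: ½(f(4) + f(44)) = ½(16.0000 + 1936.00) = 976.000.
Integral + boundary = 29349.3.
Order-1 term: 1/12 · (88.0000 − 8.00000) = 6.66667.
After k=1: 29356.0.
Order-2 term: −1/720 · (0.00000 − 0.00000) = 0.00000.
After k=2: 29356.0.
Order-3 term: 1/30240 · (0.00000 − 0.00000) = 0.00000.
After k=3: 29356.0.
Order-4 term: −1/1209600 · (0.00000 − 0.00000) = 0.00000.

S_4 ≈ 29356.0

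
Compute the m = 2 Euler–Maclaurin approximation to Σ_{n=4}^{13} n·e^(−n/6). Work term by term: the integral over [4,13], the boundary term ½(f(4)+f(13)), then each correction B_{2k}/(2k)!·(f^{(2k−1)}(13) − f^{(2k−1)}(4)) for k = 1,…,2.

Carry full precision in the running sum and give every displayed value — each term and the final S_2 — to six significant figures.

S_2 ≈ 19.4914

Integral: ∫_4^13 x·e^(−x/6) dx = 17.7453.
½[f(4) + f(13)] = ½[2.05367 + 1.48926] = 1.77147.
Integral + boundary = 19.5168.
Order-1 term: 1/12 · (-0.133652 − 0.171139) = -0.0253993.
Running total after k=1: 19.4914.
Order-2 term: −1/720 · (0.00265183 − 0.0332770) = 4.25350e-05.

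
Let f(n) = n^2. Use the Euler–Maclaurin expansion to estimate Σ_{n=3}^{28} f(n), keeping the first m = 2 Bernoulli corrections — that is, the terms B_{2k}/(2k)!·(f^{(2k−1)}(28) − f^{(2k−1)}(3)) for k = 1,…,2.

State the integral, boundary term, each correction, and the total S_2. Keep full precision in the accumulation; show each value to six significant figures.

S_2 ≈ 7709.00

∫_3^28 x^2 dx evaluates to 7308.33.
Endpoint term: (f(3) + f(28))/2 = (9.00000 + 784.000)/2 = 396.500.
Running total after boundary: 7704.83.
k=1: B_{2}/(2)! × [f^{(1)}(28) − f^{(1)}(3)] = 1/12 × (56.0000 − 6.00000) = 4.16667.
Partial sum through k=1: 7709.00.
k=2: B_{4}/(4)! × [f^{(3)}(28) − f^{(3)}(3)] = −1/720 × (0.00000 − 0.00000) = 0.00000.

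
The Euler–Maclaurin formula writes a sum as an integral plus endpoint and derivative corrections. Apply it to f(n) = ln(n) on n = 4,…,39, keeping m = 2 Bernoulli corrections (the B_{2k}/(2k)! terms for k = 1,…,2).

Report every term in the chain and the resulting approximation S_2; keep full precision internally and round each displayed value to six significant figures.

S_2 ≈ 104.840

∫_4^39 ln(x) dx evaluates to 102.334.
½[f(4) + f(39)] = ½[1.38629 + 3.66356] = 2.52493.
Integral + boundary = 104.859.
Correction k=1: B_{2}/2! · (f^{(1)}(39) − f^{(1)}(4)) = 1/12 · (0.0256410 − 0.250000) = -0.0186966.
After k=1: 104.840.
Correction k=2: B_{4}/4! · (f^{(3)}(39) − f^{(3)}(4)) = −1/720 · (3.37160e-05 − 0.0312500) = 4.33559e-05.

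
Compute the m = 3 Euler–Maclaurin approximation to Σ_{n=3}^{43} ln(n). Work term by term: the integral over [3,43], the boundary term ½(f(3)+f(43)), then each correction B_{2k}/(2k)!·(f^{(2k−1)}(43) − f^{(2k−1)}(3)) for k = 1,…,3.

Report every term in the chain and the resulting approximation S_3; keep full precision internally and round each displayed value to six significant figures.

Integral: ∫_3^43 ln(x) dx = 118.436.
½[f(3) + f(43)] = ½[1.09861 + 3.76120] = 2.42991.
Integral + boundary = 120.866.
k=1: B_{2}/(2)! × [f^{(1)}(43) − f^{(1)}(3)] = 1/12 × (0.0232558 − 0.333333) = -0.0258398.
Partial sum through k=1: 120.840.
k=2: B_{4}/(4)! × [f^{(3)}(43) − f^{(3)}(3)] = −1/720 × (2.51550e-05 − 0.0740741) = 0.000102846.
Partial sum through k=2: 120.840.
k=3: B_{6}/(6)! × [f^{(5)}(43) − f^{(5)}(3)] = 1/30240 × (1.63256e-07 − 0.0987654) = -3.26605e-06.

S_3 ≈ 120.840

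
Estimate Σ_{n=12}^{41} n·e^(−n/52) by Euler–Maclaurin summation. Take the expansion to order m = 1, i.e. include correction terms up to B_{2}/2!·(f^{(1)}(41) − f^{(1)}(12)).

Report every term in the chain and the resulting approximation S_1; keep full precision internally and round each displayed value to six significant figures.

The integral term ∫_12^41 x·e^(−x/52) dx = 444.002.
Endpoint term: (f(12) + f(41))/2 = (9.52707 + 18.6363)/2 = 14.0817.
Integral + boundary = 458.084.
Correction k=1: B_{2}/2! · (f^{(1)}(41) − f^{(1)}(12)) = 1/12 · (0.0961534 − 0.610710) = -0.0428797.

S_1 ≈ 458.041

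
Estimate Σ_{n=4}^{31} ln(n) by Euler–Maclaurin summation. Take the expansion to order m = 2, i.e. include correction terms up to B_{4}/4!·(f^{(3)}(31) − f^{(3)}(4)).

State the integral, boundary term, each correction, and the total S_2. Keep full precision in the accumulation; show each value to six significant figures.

∫_4^31 ln(x) dx evaluates to 73.9084.
Boundary: ½(f(4) + f(31)) = ½(1.38629 + 3.43399) = 2.41014.
Integral + boundary = 76.3186.
k=1: B_{2}/(2)! × [f^{(1)}(31) − f^{(1)}(4)] = 1/12 × (0.0322581 − 0.250000) = -0.0181452.
Partial sum through k=1: 76.3004.
k=2: B_{4}/(4)! × [f^{(3)}(31) − f^{(3)}(4)] = −1/720 × (6.71344e-05 − 0.0312500) = 4.33095e-05.

S_2 ≈ 76.3005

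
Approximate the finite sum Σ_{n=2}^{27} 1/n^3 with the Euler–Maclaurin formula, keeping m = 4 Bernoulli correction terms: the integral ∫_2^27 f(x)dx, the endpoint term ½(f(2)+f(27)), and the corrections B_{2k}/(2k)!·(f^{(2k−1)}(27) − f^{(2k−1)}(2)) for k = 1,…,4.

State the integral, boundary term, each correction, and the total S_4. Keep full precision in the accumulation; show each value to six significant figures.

Integral: ∫_2^27 1/x^3 dx = 0.124314.
Endpoint term: (f(2) + f(27))/2 = (0.125000 + 5.08053e-05)/2 = 0.0625254.
Integral + boundary = 0.186840.
Order-1 term: 1/12 · (-5.64503e-06 − (-0.187500)) = 0.0156245.
Partial sum through k=1: 0.202464.
Order-2 term: −1/720 · (-1.54870e-07 − (-0.937500)) = -0.00130208.
Partial sum through k=2: 0.201162.
Order-3 term: 1/30240 · (-8.92258e-09 − (-9.84375)) = 0.000325521.
Partial sum through k=3: 0.201487.
Order-4 term: −1/1209600 · (-8.81242e-10 − (-177.188)) = -0.000146484.

S_4 ≈ 0.201341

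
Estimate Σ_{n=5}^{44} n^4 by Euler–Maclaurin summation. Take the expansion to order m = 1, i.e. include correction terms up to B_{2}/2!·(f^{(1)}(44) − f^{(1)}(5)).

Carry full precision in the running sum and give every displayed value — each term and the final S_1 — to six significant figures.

S_1 ≈ 3.48853e+07

Integral: ∫_5^44 x^4 dx = 3.29826e+07.
Endpoint term: (f(5) + f(44))/2 = (625.000 + 3.74810e+06)/2 = 1.87436e+06.
Integral + boundary = 3.48570e+07.
Correction k=1: B_{2}/2! · (f^{(1)}(44) − f^{(1)}(5)) = 1/12 · (340736 − 500.000) = 28353.0.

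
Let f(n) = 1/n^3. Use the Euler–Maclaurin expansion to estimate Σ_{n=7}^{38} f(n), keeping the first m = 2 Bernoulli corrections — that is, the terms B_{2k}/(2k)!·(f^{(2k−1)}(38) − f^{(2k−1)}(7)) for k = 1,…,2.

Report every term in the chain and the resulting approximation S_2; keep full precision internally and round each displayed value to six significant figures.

S_2 ≈ 0.0114280

The integral term ∫_7^38 1/x^3 dx = 0.00985782.
Boundary: ½(f(7) + f(38)) = ½(0.00291545 + 1.82242e-05) = 0.00146684.
Running total after boundary: 0.0113247.
k=1: B_{2}/(2)! × [f^{(1)}(38) − f^{(1)}(7)] = 1/12 × (-1.43876e-06 − (-0.00124948)) = 0.000104003.
Running total after k=1: 0.0114287.
k=2: B_{4}/(4)! × [f^{(3)}(38) − f^{(3)}(7)] = −1/720 × (-1.99274e-08 − (-0.000509992)) = -7.08294e-07.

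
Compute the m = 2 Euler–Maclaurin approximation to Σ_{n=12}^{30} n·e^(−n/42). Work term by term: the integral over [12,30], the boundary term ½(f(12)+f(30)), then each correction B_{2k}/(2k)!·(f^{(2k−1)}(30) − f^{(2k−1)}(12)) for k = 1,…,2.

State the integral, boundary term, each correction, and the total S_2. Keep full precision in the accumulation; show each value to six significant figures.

The integral term ∫_12^30 x·e^(−x/42) dx = 223.977.
½[f(12) + f(30)] = ½[9.01773 + 14.6862] = 11.8520.
Running total after boundary: 235.829.
Order-1 term: 1/12 · (0.139869 − 0.536769) = -0.0330750.
Running total after k=1: 235.795.
Order-2 term: −1/720 · (0.000634327 − 0.00115631) = 7.24971e-07.

S_2 ≈ 235.795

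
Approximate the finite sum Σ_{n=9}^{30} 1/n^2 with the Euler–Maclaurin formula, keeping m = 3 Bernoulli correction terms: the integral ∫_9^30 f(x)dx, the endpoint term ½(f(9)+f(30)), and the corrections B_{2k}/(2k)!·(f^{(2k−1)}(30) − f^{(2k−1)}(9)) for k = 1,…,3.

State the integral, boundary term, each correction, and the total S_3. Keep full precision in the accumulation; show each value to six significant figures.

The integral term ∫_9^30 1/x^2 dx = 0.0777778.
½[f(9) + f(30)] = ½[0.0123457 + 0.00111111] = 0.00672840.
So far: 0.0845062.
Order-1 term: 1/12 · (-7.40741e-05 − (-0.00274348)) = 0.000222451.
Running total after k=1: 0.0847286.
Order-2 term: −1/720 · (-9.87654e-07 − (-0.000406442)) = -5.63131e-07.
Running total after k=2: 0.0847281.
Order-3 term: 1/30240 · (-3.29218e-08 − (-0.000150534)) = 4.97689e-09.

S_3 ≈ 0.0847281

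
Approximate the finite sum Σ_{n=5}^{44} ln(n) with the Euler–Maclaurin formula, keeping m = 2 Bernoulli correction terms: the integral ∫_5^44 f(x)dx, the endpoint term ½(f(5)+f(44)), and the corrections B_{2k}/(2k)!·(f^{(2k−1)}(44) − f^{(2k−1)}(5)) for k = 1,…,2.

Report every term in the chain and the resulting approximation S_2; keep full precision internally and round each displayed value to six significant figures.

∫_5^44 ln(x) dx evaluates to 119.457.
Boundary: ½(f(5) + f(44)) = ½(1.60944 + 3.78419) = 2.69681.
Integral + boundary = 122.154.
k=1: B_{2}/(2)! × [f^{(1)}(44) − f^{(1)}(5)] = 1/12 × (0.0227273 − 0.200000) = -0.0147727.
Partial sum through k=1: 122.139.
k=2: B_{4}/(4)! × [f^{(3)}(44) − f^{(3)}(5)] = −1/720 × (2.34786e-05 − 0.0160000) = 2.21896e-05.

S_2 ≈ 122.139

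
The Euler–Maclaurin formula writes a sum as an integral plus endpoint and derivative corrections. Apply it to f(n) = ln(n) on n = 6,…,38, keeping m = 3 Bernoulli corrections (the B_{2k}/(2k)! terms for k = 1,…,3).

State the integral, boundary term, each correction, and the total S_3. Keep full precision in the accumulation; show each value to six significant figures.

Integral: ∫_6^38 ln(x) dx = 95.4777.
Boundary: ½(f(6) + f(38)) = ½(1.79176 + 3.63759) = 2.71467.
Integral + boundary = 98.1924.
k=1: B_{2}/(2)! × [f^{(1)}(38) − f^{(1)}(6)] = 1/12 × (0.0263158 − 0.166667) = -0.0116959.
Running total after k=1: 98.1807.
k=2: B_{4}/(4)! × [f^{(3)}(38) − f^{(3)}(6)] = −1/720 × (3.64485e-05 − 0.00925926) = 1.28095e-05.
Running total after k=2: 98.1807.
k=3: B_{6}/(6)! × [f^{(5)}(38) − f^{(5)}(6)] = 1/30240 × (3.02896e-07 − 0.00308642) = -1.02054e-07.

S_3 ≈ 98.1807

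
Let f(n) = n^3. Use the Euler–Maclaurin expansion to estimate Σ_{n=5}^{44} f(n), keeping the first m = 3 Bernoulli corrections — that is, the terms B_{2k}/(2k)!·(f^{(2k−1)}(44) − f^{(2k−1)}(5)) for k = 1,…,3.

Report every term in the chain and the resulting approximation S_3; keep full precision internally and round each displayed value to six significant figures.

S_3 ≈ 980000

∫_5^44 x^3 dx evaluates to 936868.
Boundary: ½(f(5) + f(44)) = ½(125.000 + 85184.0) = 42654.5.
Running total after boundary: 979522.
Order-1 term: 1/12 · (5808.00 − 75.0000) = 477.750.
After k=1: 980000.
Order-2 term: −1/720 · (6.00000 − 6.00000) = 0.00000.
After k=2: 980000.
Order-3 term: 1/30240 · (0.00000 − 0.00000) = 0.00000.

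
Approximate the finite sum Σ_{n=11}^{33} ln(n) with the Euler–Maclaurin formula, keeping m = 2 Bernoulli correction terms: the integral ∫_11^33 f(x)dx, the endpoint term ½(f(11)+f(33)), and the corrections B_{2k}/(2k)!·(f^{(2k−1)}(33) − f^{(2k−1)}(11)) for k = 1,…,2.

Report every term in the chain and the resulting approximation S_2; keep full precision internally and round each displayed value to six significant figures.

The integral term ∫_11^33 ln(x) dx = 67.0079.
Endpoint term: (f(11) + f(33))/2 = (2.39790 + 3.49651)/2 = 2.94720.
So far: 69.9551.
Correction k=1: B_{2}/2! · (f^{(1)}(33) − f^{(1)}(11)) = 1/12 · (0.0303030 − 0.0909091) = -0.00505051.
After k=1: 69.9501.
Correction k=2: B_{4}/4! · (f^{(3)}(33) − f^{(3)}(11)) = −1/720 · (5.56529e-05 − 0.00150263) = 2.00969e-06.

S_2 ≈ 69.9501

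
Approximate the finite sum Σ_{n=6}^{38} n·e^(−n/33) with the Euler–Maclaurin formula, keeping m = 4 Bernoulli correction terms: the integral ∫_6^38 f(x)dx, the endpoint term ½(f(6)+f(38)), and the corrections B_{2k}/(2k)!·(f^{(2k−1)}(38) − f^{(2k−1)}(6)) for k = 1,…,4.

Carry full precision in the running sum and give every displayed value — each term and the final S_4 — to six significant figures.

S_4 ≈ 340.731

∫_6^38 x·e^(−x/33) dx evaluates to 332.283.
½[f(6) + f(38)] = ½[5.00252 + 12.0140] = 8.50825.
Integral + boundary = 340.792.
Correction k=1: B_{2}/2! · (f^{(1)}(38) − f^{(1)}(6)) = 1/12 · (-0.0479026 − 0.682161) = -0.0608387.
After k=1: 340.731.
Correction k=2: B_{4}/4! · (f^{(3)}(38) − f^{(3)}(6)) = −1/720 · (0.000536650 − 0.00215764) = 2.25137e-06.
After k=2: 340.731.
Correction k=3: B_{6}/6! · (f^{(5)}(38) − f^{(5)}(6)) = 1/30240 · (1.02598e-06 − 3.38739e-06) = -7.80890e-11.
After k=3: 340.731.
Correction k=4: B_{8}/8! · (f^{(7)}(38) − f^{(7)}(6)) = −1/1209600 · (1.43174e-09 − 4.40172e-09) = 2.45534e-15.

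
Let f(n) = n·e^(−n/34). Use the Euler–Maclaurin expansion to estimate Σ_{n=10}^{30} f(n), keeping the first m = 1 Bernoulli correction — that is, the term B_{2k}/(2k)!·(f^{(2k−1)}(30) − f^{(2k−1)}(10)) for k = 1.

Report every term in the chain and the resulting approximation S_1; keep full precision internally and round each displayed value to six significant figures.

S_1 ≈ 224.249

∫_10^30 x·e^(−x/34) dx evaluates to 214.356.
Endpoint term: (f(10) + f(30))/2 = (7.45189 + 12.4142)/2 = 9.93307.
Integral + boundary = 224.289.
k=1: B_{2}/(2)! × [f^{(1)}(30) − f^{(1)}(10)] = 1/12 × (0.0486833 − 0.526016) = -0.0397777.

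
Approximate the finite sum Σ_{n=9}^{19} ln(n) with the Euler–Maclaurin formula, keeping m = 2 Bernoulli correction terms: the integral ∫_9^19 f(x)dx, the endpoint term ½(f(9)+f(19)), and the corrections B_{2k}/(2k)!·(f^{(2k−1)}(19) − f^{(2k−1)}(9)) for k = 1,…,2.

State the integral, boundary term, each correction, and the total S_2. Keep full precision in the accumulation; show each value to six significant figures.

Integral: ∫_9^19 ln(x) dx = 26.1693.
½[f(9) + f(19)] = ½[2.19722 + 2.94444] = 2.57083.
So far: 28.7402.
Correction k=1: B_{2}/2! · (f^{(1)}(19) − f^{(1)}(9)) = 1/12 · (0.0526316 − 0.111111) = -0.00487329.
After k=1: 28.7353.
Correction k=2: B_{4}/4! · (f^{(3)}(19) − f^{(3)}(9)) = −1/720 · (0.000291588 − 0.00274348) = 3.40541e-06.

S_2 ≈ 28.7353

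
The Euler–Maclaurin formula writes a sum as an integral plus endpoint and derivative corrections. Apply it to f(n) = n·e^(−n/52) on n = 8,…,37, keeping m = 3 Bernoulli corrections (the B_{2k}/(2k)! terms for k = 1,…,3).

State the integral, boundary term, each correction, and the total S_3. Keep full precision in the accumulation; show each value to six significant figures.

The integral term ∫_8^37 x·e^(−x/52) dx = 403.269.
Boundary: ½(f(8) + f(37)) = ½(6.85923 + 18.1629) = 12.5111.
So far: 415.780.
Order-1 term: 1/12 · (0.141602 − 0.725496) = -0.0486578.
Running total after k=1: 415.731.
Order-2 term: −1/720 · (0.000415451 − 0.000902479) = 6.76428e-07.
Running total after k=2: 415.731.
Order-3 term: 1/30240 · (2.87919e-07 − 5.68289e-07) = -9.27148e-12.

S_3 ≈ 415.731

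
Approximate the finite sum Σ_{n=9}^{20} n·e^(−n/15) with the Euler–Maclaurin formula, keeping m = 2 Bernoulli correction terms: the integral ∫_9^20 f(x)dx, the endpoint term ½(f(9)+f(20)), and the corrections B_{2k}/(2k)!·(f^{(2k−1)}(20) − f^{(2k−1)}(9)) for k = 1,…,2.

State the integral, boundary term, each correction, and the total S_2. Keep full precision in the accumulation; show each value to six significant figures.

Integral: ∫_9^20 x·e^(−x/15) dx = 59.1837.
Endpoint term: (f(9) + f(20))/2 = (4.93930 + 5.27194)/2 = 5.10562.
So far: 64.2893.
k=1: B_{2}/(2)! × [f^{(1)}(20) − f^{(1)}(9)] = 1/12 × (-0.0878657 − 0.219525) = -0.0256159.
Running total after k=1: 64.2637.
k=2: B_{4}/(4)! × [f^{(3)}(20) − f^{(3)}(9)] = −1/720 × (0.00195257 − 0.00585399) = 5.41864e-06.

S_2 ≈ 64.2637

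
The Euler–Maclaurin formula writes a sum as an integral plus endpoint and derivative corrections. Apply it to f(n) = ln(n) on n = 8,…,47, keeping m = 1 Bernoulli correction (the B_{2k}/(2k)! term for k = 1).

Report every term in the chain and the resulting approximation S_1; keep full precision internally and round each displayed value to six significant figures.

Integral: ∫_8^47 ln(x) dx = 125.321.
Boundary: ½(f(8) + f(47)) = ½(2.07944 + 3.85015) = 2.96479.
Running total after boundary: 128.286.
k=1: B_{2}/(2)! × [f^{(1)}(47) − f^{(1)}(8)] = 1/12 × (0.0212766 − 0.125000) = -0.00864362.

S_1 ≈ 128.278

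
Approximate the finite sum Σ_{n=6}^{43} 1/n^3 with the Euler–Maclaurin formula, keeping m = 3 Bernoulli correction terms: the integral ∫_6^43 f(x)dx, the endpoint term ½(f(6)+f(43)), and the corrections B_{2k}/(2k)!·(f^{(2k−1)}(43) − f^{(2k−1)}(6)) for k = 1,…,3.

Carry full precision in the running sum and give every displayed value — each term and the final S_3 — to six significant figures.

The integral term ∫_6^43 1/x^3 dx = 0.0136185.
Endpoint term: (f(6) + f(43))/2 = (0.00462963 + 1.25775e-05)/2 = 0.00232110.
Running total after boundary: 0.0159396.
Order-1 term: 1/12 · (-8.77501e-07 − (-0.00231481)) = 0.000192828.
Partial sum through k=1: 0.0161324.
Order-2 term: −1/720 · (-9.49162e-09 − (-0.00128601)) = -1.78611e-06.
Partial sum through k=2: 0.0161306.
Order-3 term: 1/30240 · (-2.15602e-10 − (-0.00150034)) = 4.96145e-08.

S_3 ≈ 0.0161307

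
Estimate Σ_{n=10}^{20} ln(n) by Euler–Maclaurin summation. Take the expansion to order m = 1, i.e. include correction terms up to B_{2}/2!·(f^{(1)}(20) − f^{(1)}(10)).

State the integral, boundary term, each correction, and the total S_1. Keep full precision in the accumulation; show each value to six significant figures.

S_1 ≈ 29.5338

Integral: ∫_10^20 ln(x) dx = 26.8888.
½[f(10) + f(20)] = ½[2.30259 + 2.99573] = 2.64916.
Integral + boundary = 29.5380.
Correction k=1: B_{2}/2! · (f^{(1)}(20) − f^{(1)}(10)) = 1/12 · (0.0500000 − 0.100000) = -0.00416667.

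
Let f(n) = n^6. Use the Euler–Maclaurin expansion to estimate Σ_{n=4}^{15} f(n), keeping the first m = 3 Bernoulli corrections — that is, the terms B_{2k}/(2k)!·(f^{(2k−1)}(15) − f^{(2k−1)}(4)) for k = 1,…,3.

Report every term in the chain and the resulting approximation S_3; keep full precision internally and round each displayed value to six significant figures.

Integral: ∫_4^15 x^6 dx = 2.44061e+07.
Boundary: ½(f(4) + f(15)) = ½(4096.00 + 1.13906e+07) = 5.69736e+06.
Integral + boundary = 3.01035e+07.
Order-1 term: 1/12 · (4.55625e+06 − 6144.00) = 379176.
Running total after k=1: 3.04827e+07.
Order-2 term: −1/720 · (405000 − 7680.00) = -551.833.
Running total after k=2: 3.04821e+07.
Order-3 term: 1/30240 · (10800.0 − 2880.00) = 0.261905.

S_3 ≈ 3.04821e+07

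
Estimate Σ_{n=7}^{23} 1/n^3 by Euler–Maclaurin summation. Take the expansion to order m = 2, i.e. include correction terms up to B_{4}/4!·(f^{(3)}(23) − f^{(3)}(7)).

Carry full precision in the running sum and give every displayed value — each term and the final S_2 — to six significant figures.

Integral: ∫_7^23 1/x^3 dx = 0.00925890.
Endpoint term: (f(7) + f(23))/2 = (0.00291545 + 8.21895e-05)/2 = 0.00149882.
So far: 0.0107577.
Order-1 term: 1/12 · (-1.07204e-05 − (-0.00124948)) = 0.000103230.
Running total after k=1: 0.0108610.
Order-2 term: −1/720 · (-4.05307e-07 − (-0.000509992)) = -7.07759e-07.

S_2 ≈ 0.0108602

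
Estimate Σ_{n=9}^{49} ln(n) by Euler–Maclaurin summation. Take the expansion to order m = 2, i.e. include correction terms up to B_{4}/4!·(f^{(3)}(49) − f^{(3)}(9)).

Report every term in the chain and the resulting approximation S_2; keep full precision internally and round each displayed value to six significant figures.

The integral term ∫_9^49 ln(x) dx = 130.924.
Boundary: ½(f(9) + f(49)) = ½(2.19722 + 3.89182) = 3.04452.
So far: 133.969.
Order-1 term: 1/12 · (0.0204082 − 0.111111) = -0.00755858.
Running total after k=1: 133.961.
Order-2 term: −1/720 · (1.69997e-05 − 0.00274348) = 3.78678e-06.

S_2 ≈ 133.961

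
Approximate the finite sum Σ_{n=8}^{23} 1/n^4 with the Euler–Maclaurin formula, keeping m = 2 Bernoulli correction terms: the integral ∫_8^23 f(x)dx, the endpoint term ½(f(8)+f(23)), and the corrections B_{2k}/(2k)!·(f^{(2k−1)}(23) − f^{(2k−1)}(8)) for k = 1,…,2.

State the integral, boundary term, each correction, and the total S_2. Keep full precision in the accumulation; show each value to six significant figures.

Integral: ∫_8^23 1/x^4 dx = 0.000623645.
½[f(8) + f(23)] = ½[0.000244141 + 3.57346e-06] = 0.000123857.
Integral + boundary = 0.000747502.
Correction k=1: B_{2}/2! · (f^{(1)}(23) − f^{(1)}(8)) = 1/12 · (-6.21471e-07 − (-0.000122070)) = 1.01207e-05.
Partial sum through k=1: 0.000757623.
Correction k=2: B_{4}/4! · (f^{(3)}(23) − f^{(3)}(8)) = −1/720 · (-3.52441e-08 − (-5.72205e-05)) = -7.94239e-08.

S_2 ≈ 0.000757544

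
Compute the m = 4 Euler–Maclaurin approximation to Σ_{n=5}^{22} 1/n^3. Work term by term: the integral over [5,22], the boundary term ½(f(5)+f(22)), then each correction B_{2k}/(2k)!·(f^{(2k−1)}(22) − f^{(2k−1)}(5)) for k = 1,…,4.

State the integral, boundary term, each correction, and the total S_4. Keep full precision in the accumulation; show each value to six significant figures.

The integral term ∫_5^22 1/x^3 dx = 0.0189669.
½[f(5) + f(22)] = ½[0.00800000 + 9.39144e-05] = 0.00404696.
Running total after boundary: 0.0230139.
Correction k=1: B_{2}/2! · (f^{(1)}(22) − f^{(1)}(5)) = 1/12 · (-1.28065e-05 − (-0.00480000)) = 0.000398933.
After k=1: 0.0234128.
Correction k=2: B_{4}/4! · (f^{(3)}(22) − f^{(3)}(5)) = −1/720 · (-5.29194e-07 − (-0.00384000)) = -5.33260e-06.
After k=2: 0.0234075.
Correction k=3: B_{6}/6! · (f^{(5)}(22) − f^{(5)}(5)) = 1/30240 · (-4.59218e-08 − (-0.00645120)) = 2.13332e-07.
After k=3: 0.0234077.
Correction k=4: B_{8}/8! · (f^{(7)}(22) − f^{(7)}(5)) = −1/1209600 · (-6.83135e-09 − (-0.0185795)) = -1.53600e-08.

S_4 ≈ 0.0234077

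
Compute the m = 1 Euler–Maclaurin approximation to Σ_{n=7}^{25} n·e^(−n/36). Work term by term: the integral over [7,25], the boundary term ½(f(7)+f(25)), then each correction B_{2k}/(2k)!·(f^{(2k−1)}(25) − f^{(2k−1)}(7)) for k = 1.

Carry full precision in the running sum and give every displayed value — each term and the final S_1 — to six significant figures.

Integral: ∫_7^25 x·e^(−x/36) dx = 177.879.
Boundary: ½(f(7) + f(25)) = ½(5.76304 + 12.4838) = 9.12342.
Integral + boundary = 187.003.
Correction k=1: B_{2}/2! · (f^{(1)}(25) − f^{(1)}(7)) = 1/12 · (0.152580 − 0.663207) = -0.0425523.

S_1 ≈ 186.960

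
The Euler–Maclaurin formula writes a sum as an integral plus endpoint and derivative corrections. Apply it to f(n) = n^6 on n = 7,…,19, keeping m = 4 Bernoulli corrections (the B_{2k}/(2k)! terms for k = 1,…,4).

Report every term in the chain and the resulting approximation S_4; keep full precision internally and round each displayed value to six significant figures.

Integral: ∫_7^19 x^6 dx = 1.27578e+08.
½[f(7) + f(19)] = ½[117649 + 4.70459e+07] = 2.35818e+07.
Running total after boundary: 1.51160e+08.
Correction k=1: B_{2}/2! · (f^{(1)}(19) − f^{(1)}(7)) = 1/12 · (1.48566e+07 − 100842) = 1.22965e+06.
After k=1: 1.52390e+08.
Correction k=2: B_{4}/4! · (f^{(3)}(19) − f^{(3)}(7)) = −1/720 · (823080 − 41160.0) = -1086.00.
After k=2: 1.52389e+08.
Correction k=3: B_{6}/6! · (f^{(5)}(19) − f^{(5)}(7)) = 1/30240 · (13680.0 − 5040.00) = 0.285714.
After k=3: 1.52389e+08.
Correction k=4: B_{8}/8! · (f^{(7)}(19) − f^{(7)}(7)) = −1/1209600 · (0.00000 − 0.00000) = 0.00000.

S_4 ≈ 1.52389e+08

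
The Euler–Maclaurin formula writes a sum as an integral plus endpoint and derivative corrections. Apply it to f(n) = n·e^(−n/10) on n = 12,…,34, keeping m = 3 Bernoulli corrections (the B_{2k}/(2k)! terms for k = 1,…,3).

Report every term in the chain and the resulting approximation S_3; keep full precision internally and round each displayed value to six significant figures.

Integral: ∫_12^34 x·e^(−x/10) dx = 51.5785.
Endpoint term: (f(12) + f(34))/2 = (3.61433 + 1.13469)/2 = 2.37451.
Running total after boundary: 53.9530.
Order-1 term: 1/12 · (-0.0800958 − (-0.0602388)) = -0.00165475.
After k=1: 53.9513.
Order-2 term: −1/720 · (-0.000133493 − 0.00542150) = 7.71526e-06.
After k=2: 53.9514.
Order-3 term: 1/30240 · (5.33972e-06 − 0.000114454) = -3.60827e-09.

S_3 ≈ 53.9514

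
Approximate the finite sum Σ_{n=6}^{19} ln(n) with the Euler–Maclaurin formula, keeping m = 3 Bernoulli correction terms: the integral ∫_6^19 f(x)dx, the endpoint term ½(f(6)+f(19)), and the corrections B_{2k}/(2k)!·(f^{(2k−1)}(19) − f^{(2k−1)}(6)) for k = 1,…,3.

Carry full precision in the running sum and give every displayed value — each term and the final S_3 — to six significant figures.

S_3 ≈ 34.5524

The integral term ∫_6^19 ln(x) dx = 32.1938.
½[f(6) + f(19)] = ½[1.79176 + 2.94444] = 2.36810.
Running total after boundary: 34.5619.
Correction k=1: B_{2}/2! · (f^{(1)}(19) − f^{(1)}(6)) = 1/12 · (0.0526316 − 0.166667) = -0.00950292.
Running total after k=1: 34.5524.
Correction k=2: B_{4}/4! · (f^{(3)}(19) − f^{(3)}(6)) = −1/720 · (0.000291588 − 0.00925926) = 1.24551e-05.
Running total after k=2: 34.5524.
Correction k=3: B_{6}/6! · (f^{(5)}(19) − f^{(5)}(6)) = 1/30240 · (9.69267e-06 − 0.00308642) = -1.01744e-07.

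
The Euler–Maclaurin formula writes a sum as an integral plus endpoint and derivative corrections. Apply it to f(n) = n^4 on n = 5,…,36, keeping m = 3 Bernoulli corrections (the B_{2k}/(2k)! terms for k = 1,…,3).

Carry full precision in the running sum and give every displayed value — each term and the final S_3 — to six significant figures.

∫_5^36 x^4 dx evaluates to 1.20926e+07.
½[f(5) + f(36)] = ½[625.000 + 1.67962e+06] = 840120.
Running total after boundary: 1.29327e+07.
k=1: B_{2}/(2)! × [f^{(1)}(36) − f^{(1)}(5)] = 1/12 × (186624 − 500.000) = 15510.3.
Partial sum through k=1: 1.29482e+07.
k=2: B_{4}/(4)! × [f^{(3)}(36) − f^{(3)}(5)] = −1/720 × (864.000 − 120.000) = -1.03333.
Partial sum through k=2: 1.29482e+07.
k=3: B_{6}/(6)! × [f^{(5)}(36) − f^{(5)}(5)] = 1/30240 × (0.00000 − 0.00000) = 0.00000.

S_3 ≈ 1.29482e+07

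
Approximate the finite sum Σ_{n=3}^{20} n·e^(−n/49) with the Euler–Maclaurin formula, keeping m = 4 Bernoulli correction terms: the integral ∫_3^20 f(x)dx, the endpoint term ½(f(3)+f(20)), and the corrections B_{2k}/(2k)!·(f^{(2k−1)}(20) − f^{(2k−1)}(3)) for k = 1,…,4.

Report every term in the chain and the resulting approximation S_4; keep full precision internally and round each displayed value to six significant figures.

Integral: ∫_3^20 x·e^(−x/49) dx = 148.753.
½[f(3) + f(20)] = ½[2.82184 + 13.2974] = 8.05962.
Running total after boundary: 156.813.
Correction k=1: B_{2}/2! · (f^{(1)}(20) − f^{(1)}(3)) = 1/12 · (0.393495 − 0.883024) = -0.0407941.
Partial sum through k=1: 156.772.
Correction k=2: B_{4}/4! · (f^{(3)}(20) − f^{(3)}(3)) = −1/720 · (0.000717716 − 0.00115129) = 6.02187e-07.
Partial sum through k=2: 156.772.
Correction k=3: B_{6}/6! · (f^{(5)}(20) − f^{(5)}(3)) = 1/30240 · (5.29589e-07 − 8.05834e-07) = -9.13508e-12.
Partial sum through k=3: 156.772.
Correction k=4: B_{8}/8! · (f^{(7)}(20) − f^{(7)}(3)) = −1/1209600 · (3.16641e-10 − 4.71538e-10) = 1.28057e-16.

S_4 ≈ 156.772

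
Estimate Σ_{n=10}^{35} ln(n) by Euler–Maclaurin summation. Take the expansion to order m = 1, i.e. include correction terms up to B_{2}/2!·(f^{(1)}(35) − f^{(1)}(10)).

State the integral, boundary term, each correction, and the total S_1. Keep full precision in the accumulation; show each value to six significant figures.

S_1 ≈ 79.3343

Integral: ∫_10^35 ln(x) dx = 76.4113.
Boundary: ½(f(10) + f(35)) = ½(2.30259 + 3.55535) = 2.92897.
Integral + boundary = 79.3403.
Correction k=1: B_{2}/2! · (f^{(1)}(35) − f^{(1)}(10)) = 1/12 · (0.0285714 − 0.100000) = -0.00595238.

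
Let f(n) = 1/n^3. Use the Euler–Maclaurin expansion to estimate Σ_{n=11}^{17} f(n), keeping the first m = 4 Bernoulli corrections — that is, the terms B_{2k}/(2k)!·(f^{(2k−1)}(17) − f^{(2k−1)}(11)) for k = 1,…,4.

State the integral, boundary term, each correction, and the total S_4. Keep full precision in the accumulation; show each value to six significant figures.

S_4 ≈ 0.00289359

Integral: ∫_11^17 1/x^3 dx = 0.00240213.
Endpoint term: (f(11) + f(17))/2 = (0.000751315 + 0.000203542)/2 = 0.000477428.
So far: 0.00287956.
Correction k=1: B_{2}/2! · (f^{(1)}(17) − f^{(1)}(11)) = 1/12 · (-3.59191e-05 − (-0.000204904)) = 1.40821e-05.
Partial sum through k=1: 0.00289364.
Correction k=2: B_{4}/4! · (f^{(3)}(17) − f^{(3)}(11)) = −1/720 · (-2.48575e-06 − (-3.38684e-05)) = -4.35871e-08.
Partial sum through k=2: 0.00289359.
Correction k=3: B_{6}/6! · (f^{(5)}(17) − f^{(5)}(11)) = 1/30240 · (-3.61251e-07 − (-1.17560e-05)) = 3.76810e-10.
Partial sum through k=3: 0.00289359.
Correction k=4: B_{8}/8! · (f^{(7)}(17) − f^{(7)}(11)) = −1/1209600 · (-9.00003e-08 − (-6.99530e-06)) = -5.70874e-12.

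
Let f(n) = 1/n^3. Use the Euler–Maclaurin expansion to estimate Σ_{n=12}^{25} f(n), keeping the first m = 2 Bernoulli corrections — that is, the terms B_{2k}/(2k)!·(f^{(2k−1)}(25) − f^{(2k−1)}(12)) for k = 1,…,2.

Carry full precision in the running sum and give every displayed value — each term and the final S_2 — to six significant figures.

S_2 ≈ 0.00300496

Integral: ∫_12^25 1/x^3 dx = 0.00267222.
Endpoint term: (f(12) + f(25))/2 = (0.000578704 + 6.40000e-05)/2 = 0.000321352.
So far: 0.00299357.
k=1: B_{2}/(2)! × [f^{(1)}(25) − f^{(1)}(12)] = 1/12 × (-7.68000e-06 − (-0.000144676)) = 1.14163e-05.
Running total after k=1: 0.00300499.
k=2: B_{4}/(4)! × [f^{(3)}(25) − f^{(3)}(12)] = −1/720 × (-2.45760e-07 − (-2.00939e-05)) = -2.75668e-08.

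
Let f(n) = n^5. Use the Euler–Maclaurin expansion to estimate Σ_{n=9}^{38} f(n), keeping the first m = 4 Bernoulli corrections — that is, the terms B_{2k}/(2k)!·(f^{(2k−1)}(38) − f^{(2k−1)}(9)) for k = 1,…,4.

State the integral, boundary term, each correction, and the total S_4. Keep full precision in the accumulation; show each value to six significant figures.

S_4 ≈ 5.42247e+08

Integral: ∫_9^38 x^5 dx = 5.01734e+08.
Endpoint term: (f(9) + f(38))/2 = (59049.0 + 7.92352e+07)/2 = 3.96471e+07.
So far: 5.41381e+08.
Order-1 term: 1/12 · (1.04257e+07 − 32805.0) = 866073.
Running total after k=1: 5.42247e+08.
Order-2 term: −1/720 · (86640.0 − 4860.00) = -113.583.
Running total after k=2: 5.42247e+08.
Order-3 term: 1/30240 · (120.000 − 120.000) = 0.00000.
Running total after k=3: 5.42247e+08.
Order-4 term: −1/1209600 · (0.00000 − 0.00000) = 0.00000.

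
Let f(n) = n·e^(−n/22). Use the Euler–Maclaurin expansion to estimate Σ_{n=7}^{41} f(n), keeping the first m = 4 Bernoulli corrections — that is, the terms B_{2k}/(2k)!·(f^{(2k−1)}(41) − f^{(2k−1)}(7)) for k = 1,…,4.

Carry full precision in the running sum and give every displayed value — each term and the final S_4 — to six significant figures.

Integral: ∫_7^41 x·e^(−x/22) dx = 249.147.
½[f(7) + f(41)] = ½[5.09229 + 6.35941] = 5.72585.
So far: 254.873.
Order-1 term: 1/12 · (-0.133957 − 0.496003) = -0.0524966.
After k=1: 254.820.
Order-2 term: −1/720 · (0.000364171 − 0.00403088) = 5.09265e-06.
After k=2: 254.820.
Order-3 term: 1/30240 · (2.07668e-06 − 1.45392e-05) = -4.12119e-10.
After k=3: 254.820.
Order-4 term: −1/1209600 · (7.02672e-09 − 4.28720e-08) = 2.96340e-14.

S_4 ≈ 254.820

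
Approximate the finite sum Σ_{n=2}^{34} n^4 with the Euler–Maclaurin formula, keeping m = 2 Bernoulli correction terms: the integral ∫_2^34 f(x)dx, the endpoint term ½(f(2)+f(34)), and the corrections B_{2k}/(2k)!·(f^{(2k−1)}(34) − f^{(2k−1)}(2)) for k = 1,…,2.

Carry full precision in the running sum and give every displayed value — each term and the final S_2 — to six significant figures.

S_2 ≈ 9.76835e+06

Integral: ∫_2^34 x^4 dx = 9.08708e+06.
Boundary: ½(f(2) + f(34)) = ½(16.0000 + 1.33634e+06) = 668176.
So far: 9.75525e+06.
Correction k=1: B_{2}/2! · (f^{(1)}(34) − f^{(1)}(2)) = 1/12 · (157216 − 32.0000) = 13098.7.
Running total after k=1: 9.76835e+06.
Correction k=2: B_{4}/4! · (f^{(3)}(34) − f^{(3)}(2)) = −1/720 · (816.000 − 48.0000) = -1.06667.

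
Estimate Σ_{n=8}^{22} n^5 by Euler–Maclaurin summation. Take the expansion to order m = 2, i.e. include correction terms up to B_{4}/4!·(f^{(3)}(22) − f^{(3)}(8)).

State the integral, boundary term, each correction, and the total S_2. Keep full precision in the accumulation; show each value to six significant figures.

∫_8^22 x^5 dx evaluates to 1.88530e+07.
Boundary: ½(f(8) + f(22)) = ½(32768.0 + 5.15363e+06) = 2.59320e+06.
Running total after boundary: 2.14462e+07.
Order-1 term: 1/12 · (1.17128e+06 − 20480.0) = 95900.0.
After k=1: 2.15421e+07.
Order-2 term: −1/720 · (29040.0 − 3840.00) = -35.0000.

S_2 ≈ 2.15420e+07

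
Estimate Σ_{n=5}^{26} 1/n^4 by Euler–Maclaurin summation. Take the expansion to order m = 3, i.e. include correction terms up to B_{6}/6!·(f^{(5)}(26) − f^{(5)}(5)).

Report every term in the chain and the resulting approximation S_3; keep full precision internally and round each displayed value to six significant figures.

S_3 ≈ 0.00355341

∫_5^26 1/x^4 dx evaluates to 0.00264770.
Endpoint term: (f(5) + f(26))/2 = (0.00160000 + 2.18830e-06)/2 = 0.000801094.
Integral + boundary = 0.00344880.
Order-1 term: 1/12 · (-3.36661e-07 − (-0.00128000)) = 0.000106639.
After k=1: 0.00355543.
Order-2 term: −1/720 · (-1.49406e-08 − (-0.00153600)) = -2.13331e-06.
After k=2: 0.00355330.
Order-3 term: 1/30240 · (-1.23768e-09 − (-0.00344064)) = 1.13778e-07.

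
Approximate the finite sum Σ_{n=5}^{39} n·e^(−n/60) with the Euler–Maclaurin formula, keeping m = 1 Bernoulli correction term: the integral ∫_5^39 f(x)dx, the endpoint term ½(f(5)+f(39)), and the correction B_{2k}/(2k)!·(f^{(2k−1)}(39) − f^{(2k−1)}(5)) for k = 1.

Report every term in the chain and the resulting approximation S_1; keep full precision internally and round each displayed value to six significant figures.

∫_5^39 x·e^(−x/60) dx evaluates to 487.221.
Endpoint term: (f(5) + f(39))/2 = (4.60022 + 20.3598)/2 = 12.4800.
Running total after boundary: 499.701.
Order-1 term: 1/12 · (0.182716 − 0.843374) = -0.0550548.

S_1 ≈ 499.646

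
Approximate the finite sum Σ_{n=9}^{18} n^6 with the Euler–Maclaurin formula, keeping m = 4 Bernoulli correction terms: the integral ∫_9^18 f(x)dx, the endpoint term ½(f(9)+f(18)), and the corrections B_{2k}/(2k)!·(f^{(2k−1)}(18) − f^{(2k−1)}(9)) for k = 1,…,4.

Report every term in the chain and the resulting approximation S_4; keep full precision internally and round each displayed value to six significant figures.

The integral term ∫_9^18 x^6 dx = 8.67767e+07.
Endpoint term: (f(9) + f(18))/2 = (531441 + 3.40122e+07)/2 = 1.72718e+07.
So far: 1.04049e+08.
k=1: B_{2}/(2)! × [f^{(1)}(18) − f^{(1)}(9)] = 1/12 × (1.13374e+07 − 354294) = 915260.
Running total after k=1: 1.04964e+08.
k=2: B_{4}/(4)! × [f^{(3)}(18) − f^{(3)}(9)] = −1/720 × (699840 − 87480.0) = -850.500.
Running total after k=2: 1.04963e+08.
k=3: B_{6}/(6)! × [f^{(5)}(18) − f^{(5)}(9)] = 1/30240 × (12960.0 − 6480.00) = 0.214286.
Running total after k=3: 1.04963e+08.
k=4: B_{8}/(8)! × [f^{(7)}(18) − f^{(7)}(9)] = −1/1209600 × (0.00000 − 0.00000) = 0.00000.

S_4 ≈ 1.04963e+08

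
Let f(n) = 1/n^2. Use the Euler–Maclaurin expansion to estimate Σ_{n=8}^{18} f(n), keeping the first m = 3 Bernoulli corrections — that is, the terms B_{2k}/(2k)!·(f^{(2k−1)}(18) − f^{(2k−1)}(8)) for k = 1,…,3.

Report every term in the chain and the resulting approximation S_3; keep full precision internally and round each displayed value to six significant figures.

S_3 ≈ 0.0790961

∫_8^18 1/x^2 dx evaluates to 0.0694444.
Endpoint term: (f(8) + f(18))/2 = (0.0156250 + 0.00308642)/2 = 0.00935571.
Running total after boundary: 0.0788002.
k=1: B_{2}/(2)! × [f^{(1)}(18) − f^{(1)}(8)] = 1/12 × (-0.000342936 − (-0.00390625)) = 0.000296943.
After k=1: 0.0790971.
k=2: B_{4}/(4)! × [f^{(3)}(18) − f^{(3)}(8)] = −1/720 × (-1.27013e-05 − (-0.000732422)) = -9.99612e-07.
After k=2: 0.0790961.
k=3: B_{6}/(6)! × [f^{(5)}(18) − f^{(5)}(8)] = 1/30240 × (-1.17605e-06 − (-0.000343323)) = 1.13144e-08.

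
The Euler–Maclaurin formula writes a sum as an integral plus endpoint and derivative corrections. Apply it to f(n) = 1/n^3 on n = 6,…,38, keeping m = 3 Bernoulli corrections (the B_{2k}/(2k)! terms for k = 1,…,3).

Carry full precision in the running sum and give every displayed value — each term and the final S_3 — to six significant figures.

S_3 ≈ 0.0160576

∫_6^38 1/x^3 dx evaluates to 0.0135426.
Endpoint term: (f(6) + f(38))/2 = (0.00462963 + 1.82242e-05)/2 = 0.00232393.
So far: 0.0158666.
Order-1 term: 1/12 · (-1.43876e-06 − (-0.00231481)) = 0.000192781.
Partial sum through k=1: 0.0160593.
Order-2 term: −1/720 · (-1.99274e-08 − (-0.00128601)) = -1.78609e-06.
Partial sum through k=2: 0.0160576.
Order-3 term: 1/30240 · (-5.79605e-10 − (-0.00150034)) = 4.96145e-08.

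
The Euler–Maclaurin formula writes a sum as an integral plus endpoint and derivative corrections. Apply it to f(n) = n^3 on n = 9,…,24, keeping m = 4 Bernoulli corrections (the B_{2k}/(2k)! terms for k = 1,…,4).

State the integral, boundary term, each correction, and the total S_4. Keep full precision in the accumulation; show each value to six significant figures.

The integral term ∫_9^24 x^3 dx = 81303.8.
Boundary: ½(f(9) + f(24)) = ½(729.000 + 13824.0) = 7276.50.
Integral + boundary = 88580.2.
Correction k=1: B_{2}/2! · (f^{(1)}(24) − f^{(1)}(9)) = 1/12 · (1728.00 − 243.000) = 123.750.
After k=1: 88704.0.
Correction k=2: B_{4}/4! · (f^{(3)}(24) − f^{(3)}(9)) = −1/720 · (6.00000 − 6.00000) = 0.00000.
After k=2: 88704.0.
Correction k=3: B_{6}/6! · (f^{(5)}(24) − f^{(5)}(9)) = 1/30240 · (0.00000 − 0.00000) = 0.00000.
After k=3: 88704.0.
Correction k=4: B_{8}/8! · (f^{(7)}(24) − f^{(7)}(9)) = −1/1209600 · (0.00000 − 0.00000) = 0.00000.

S_4 ≈ 88704.0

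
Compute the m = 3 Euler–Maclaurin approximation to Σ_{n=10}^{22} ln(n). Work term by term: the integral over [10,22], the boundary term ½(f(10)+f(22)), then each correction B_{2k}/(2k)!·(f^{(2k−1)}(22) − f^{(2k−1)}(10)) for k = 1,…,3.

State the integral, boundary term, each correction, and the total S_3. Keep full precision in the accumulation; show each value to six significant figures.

The integral term ∫_10^22 ln(x) dx = 32.9771.
½[f(10) + f(22)] = ½[2.30259 + 3.09104] = 2.69681.
So far: 35.6739.
k=1: B_{2}/(2)! × [f^{(1)}(22) − f^{(1)}(10)] = 1/12 × (0.0454545 − 0.100000) = -0.00454545.
Partial sum through k=1: 35.6694.
k=2: B_{4}/(4)! × [f^{(3)}(22) − f^{(3)}(10)] = −1/720 × (0.000187829 − 0.00200000) = 2.51690e-06.
Partial sum through k=2: 35.6694.
k=3: B_{6}/(6)! × [f^{(5)}(22) − f^{(5)}(10)] = 1/30240 × (4.65691e-06 − 0.000240000) = -7.78251e-09.

S_3 ≈ 35.6694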